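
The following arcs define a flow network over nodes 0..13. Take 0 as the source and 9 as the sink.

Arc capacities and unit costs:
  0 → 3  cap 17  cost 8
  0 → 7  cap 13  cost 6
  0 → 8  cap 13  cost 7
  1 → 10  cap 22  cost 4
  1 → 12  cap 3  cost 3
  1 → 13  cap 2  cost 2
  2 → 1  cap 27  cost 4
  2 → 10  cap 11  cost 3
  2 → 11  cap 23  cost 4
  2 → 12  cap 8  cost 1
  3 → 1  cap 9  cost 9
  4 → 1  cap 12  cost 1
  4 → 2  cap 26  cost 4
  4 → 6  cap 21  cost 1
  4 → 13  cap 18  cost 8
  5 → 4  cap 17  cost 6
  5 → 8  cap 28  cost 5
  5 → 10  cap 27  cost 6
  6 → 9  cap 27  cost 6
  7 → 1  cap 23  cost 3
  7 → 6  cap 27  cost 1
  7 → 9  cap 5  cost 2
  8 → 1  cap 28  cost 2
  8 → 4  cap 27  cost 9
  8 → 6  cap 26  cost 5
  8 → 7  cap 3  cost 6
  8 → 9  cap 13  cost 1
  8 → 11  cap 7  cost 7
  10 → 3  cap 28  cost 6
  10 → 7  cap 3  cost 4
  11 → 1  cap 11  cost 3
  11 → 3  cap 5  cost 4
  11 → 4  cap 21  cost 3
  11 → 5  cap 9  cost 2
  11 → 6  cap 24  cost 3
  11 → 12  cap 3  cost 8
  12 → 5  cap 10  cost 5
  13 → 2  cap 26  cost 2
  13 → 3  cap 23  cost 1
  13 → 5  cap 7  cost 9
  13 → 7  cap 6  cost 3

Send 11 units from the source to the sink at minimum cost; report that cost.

shortest-cost path #1: 0→7→9 push 5 @ unit cost 8 (adds 40)
shortest-cost path #2: 0→8→9 push 6 @ unit cost 8 (adds 48)
total cost = 88

Minimum cost for 11 units: 88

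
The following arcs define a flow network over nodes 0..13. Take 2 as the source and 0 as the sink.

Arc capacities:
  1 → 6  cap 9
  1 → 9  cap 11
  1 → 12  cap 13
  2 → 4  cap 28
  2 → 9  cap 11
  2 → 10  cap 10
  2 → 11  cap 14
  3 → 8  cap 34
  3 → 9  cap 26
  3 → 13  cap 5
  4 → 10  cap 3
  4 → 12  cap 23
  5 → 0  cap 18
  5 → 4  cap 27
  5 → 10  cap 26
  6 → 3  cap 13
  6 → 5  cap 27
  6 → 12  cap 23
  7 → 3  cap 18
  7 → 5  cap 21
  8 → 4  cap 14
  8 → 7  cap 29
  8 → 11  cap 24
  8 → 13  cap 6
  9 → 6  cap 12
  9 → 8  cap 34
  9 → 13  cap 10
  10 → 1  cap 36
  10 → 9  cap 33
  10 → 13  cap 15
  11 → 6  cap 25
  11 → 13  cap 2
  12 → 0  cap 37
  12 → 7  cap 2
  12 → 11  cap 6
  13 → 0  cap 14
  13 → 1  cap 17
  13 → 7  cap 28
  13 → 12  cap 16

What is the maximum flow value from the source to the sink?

Maximum flow value: 61

augment #1: 2→4→12→0 bottleneck 23, total now 23
augment #2: 2→9→13→0 bottleneck 10, total now 33
augment #3: 2→10→13→0 bottleneck 4, total now 37
augment #4: 2→9→6→5→0 bottleneck 1, total now 38
augment #5: 2→10→1→12→0 bottleneck 6, total now 44
augment #6: 2→11→6→5→0 bottleneck 14, total now 58
augment #7: 2→4→10→1→12→0 bottleneck 3, total now 61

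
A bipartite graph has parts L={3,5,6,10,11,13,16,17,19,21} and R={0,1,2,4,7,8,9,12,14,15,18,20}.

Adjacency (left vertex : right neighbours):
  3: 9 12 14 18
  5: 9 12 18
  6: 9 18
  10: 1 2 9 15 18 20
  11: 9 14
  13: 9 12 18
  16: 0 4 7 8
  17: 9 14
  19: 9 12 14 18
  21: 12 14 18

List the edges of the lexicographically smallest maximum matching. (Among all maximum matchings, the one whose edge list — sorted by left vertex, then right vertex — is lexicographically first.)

|M| = 6 (so the lex-smallest maximum matching has 6 edges)
process left vertices in ascending order; for each, take the smallest-labelled available neighbour that still permits 6 edges overall, or leave it unmatched if none does
lex-smallest matching: {3-9, 5-12, 6-18, 10-1, 11-14, 16-0}

Lex-smallest maximum matching: {(3,9), (5,12), (6,18), (10,1), (11,14), (16,0)}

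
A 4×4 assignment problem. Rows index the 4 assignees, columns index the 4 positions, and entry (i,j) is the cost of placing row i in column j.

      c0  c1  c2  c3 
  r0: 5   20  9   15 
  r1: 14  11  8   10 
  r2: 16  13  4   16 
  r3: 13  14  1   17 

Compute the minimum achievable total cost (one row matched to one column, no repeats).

optimal assignment: row0→col0 (cost 5), row1→col3 (cost 10), row2→col1 (cost 13), row3→col2 (cost 1)
total = 5 + 10 + 13 + 1 = 29

Minimum assignment cost: 29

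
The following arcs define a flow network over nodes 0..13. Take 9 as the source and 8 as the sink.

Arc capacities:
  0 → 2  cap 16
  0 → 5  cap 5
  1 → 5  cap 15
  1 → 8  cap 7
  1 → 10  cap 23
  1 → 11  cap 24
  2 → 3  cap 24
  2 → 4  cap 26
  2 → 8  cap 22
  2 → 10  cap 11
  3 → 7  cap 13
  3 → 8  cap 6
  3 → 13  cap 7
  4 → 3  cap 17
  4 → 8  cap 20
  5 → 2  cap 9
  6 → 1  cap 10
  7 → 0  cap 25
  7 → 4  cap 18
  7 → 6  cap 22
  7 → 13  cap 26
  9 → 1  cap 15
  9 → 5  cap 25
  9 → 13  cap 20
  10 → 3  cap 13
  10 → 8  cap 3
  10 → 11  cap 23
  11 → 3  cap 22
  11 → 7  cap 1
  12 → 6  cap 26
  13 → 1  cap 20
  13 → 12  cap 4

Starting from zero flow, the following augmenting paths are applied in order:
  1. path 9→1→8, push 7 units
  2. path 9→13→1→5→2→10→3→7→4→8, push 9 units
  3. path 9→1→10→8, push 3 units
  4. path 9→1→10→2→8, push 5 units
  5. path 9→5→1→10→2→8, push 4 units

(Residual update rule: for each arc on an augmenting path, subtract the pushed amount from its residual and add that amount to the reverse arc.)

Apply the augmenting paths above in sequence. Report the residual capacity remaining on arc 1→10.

Residual capacity of (1,10): 11

after path 1 (9→1→8, push 7): res(1,10)=23
after path 2 (9→13→1→5→2→10→3→7→4→8, push 9): res(1,10)=23
after path 3 (9→1→10→8, push 3): res(1,10)=20
after path 4 (9→1→10→2→8, push 5): res(1,10)=15
after path 5 (9→5→1→10→2→8, push 4): res(1,10)=11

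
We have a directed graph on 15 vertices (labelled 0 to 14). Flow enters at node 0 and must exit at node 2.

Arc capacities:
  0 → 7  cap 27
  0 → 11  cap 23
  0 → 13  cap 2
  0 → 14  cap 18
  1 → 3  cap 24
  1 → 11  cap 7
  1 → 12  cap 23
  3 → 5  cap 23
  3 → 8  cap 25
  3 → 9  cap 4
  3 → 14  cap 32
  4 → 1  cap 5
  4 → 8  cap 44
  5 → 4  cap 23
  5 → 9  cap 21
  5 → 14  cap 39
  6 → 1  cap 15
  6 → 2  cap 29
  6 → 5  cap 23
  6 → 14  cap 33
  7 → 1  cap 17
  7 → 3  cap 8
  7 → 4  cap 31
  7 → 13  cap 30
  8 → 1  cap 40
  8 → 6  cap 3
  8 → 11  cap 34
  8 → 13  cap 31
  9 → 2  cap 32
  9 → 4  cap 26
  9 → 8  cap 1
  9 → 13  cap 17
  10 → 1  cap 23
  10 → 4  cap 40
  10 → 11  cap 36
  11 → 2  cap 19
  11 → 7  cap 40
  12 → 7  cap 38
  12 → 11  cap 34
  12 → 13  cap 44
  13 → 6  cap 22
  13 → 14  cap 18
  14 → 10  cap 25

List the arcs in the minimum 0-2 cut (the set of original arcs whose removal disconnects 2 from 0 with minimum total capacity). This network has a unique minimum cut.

Min-cut arcs: {(3,9), (5,9), (8,6), (11,2), (13,6)} (total capacity 69)

augment #1: 0→11→2 push 19
augment #2: 0→13→6→2 push 2
augment #3: 0→7→3→9→2 push 4
augment #4: 0→7→13→6→2 push 20
augment #5: 0→7→3→5→9→2 push 3
augment #6: 0→11→7→3→5→9→2 push 1
augment #7: 0→11→7→4→8→6→2 push 3
augment #8: 0→14→10→1→3→5→9→2 push 17
max flow = 69; residual-reachable set from 0 gives S-side
cut edges (S→T): {(3,9), (5,9), (8,6), (11,2), (13,6)} total cap 69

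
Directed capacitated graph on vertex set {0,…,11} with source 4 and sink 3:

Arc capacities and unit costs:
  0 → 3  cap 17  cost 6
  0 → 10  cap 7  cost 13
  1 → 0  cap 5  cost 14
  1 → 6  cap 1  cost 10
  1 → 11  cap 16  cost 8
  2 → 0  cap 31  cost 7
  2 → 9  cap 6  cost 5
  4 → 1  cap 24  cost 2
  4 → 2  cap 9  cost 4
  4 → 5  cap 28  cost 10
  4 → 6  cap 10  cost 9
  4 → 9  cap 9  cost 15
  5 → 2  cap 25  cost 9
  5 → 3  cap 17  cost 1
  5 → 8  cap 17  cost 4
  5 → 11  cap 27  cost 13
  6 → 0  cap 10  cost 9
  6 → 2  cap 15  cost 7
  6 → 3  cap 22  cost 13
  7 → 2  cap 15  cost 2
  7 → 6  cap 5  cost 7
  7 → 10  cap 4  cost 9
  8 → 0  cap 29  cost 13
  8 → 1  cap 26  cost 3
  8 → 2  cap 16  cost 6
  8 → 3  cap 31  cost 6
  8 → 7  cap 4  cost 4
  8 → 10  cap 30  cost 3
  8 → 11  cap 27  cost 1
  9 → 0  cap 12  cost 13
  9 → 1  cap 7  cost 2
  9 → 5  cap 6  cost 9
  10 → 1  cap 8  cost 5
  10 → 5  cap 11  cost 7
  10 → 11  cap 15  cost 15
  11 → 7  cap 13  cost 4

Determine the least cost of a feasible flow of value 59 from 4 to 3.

shortest-cost path #1: 4→5→3 push 17 @ unit cost 11 (adds 187)
shortest-cost path #2: 4→2→0→3 push 9 @ unit cost 17 (adds 153)
shortest-cost path #3: 4→5→8→3 push 11 @ unit cost 20 (adds 220)
shortest-cost path #4: 4→6→3 push 10 @ unit cost 22 (adds 220)
shortest-cost path #5: 4→1→0→3 push 5 @ unit cost 22 (adds 110)
shortest-cost path #6: 4→1→6→3 push 1 @ unit cost 25 (adds 25)
shortest-cost path #7: 4→1→11→7→2→0→3 push 3 @ unit cost 29 (adds 87)
shortest-cost path #8: 4→9→5→8→3 push 3 @ unit cost 34 (adds 102)
total cost = 1104

Minimum cost for 59 units: 1104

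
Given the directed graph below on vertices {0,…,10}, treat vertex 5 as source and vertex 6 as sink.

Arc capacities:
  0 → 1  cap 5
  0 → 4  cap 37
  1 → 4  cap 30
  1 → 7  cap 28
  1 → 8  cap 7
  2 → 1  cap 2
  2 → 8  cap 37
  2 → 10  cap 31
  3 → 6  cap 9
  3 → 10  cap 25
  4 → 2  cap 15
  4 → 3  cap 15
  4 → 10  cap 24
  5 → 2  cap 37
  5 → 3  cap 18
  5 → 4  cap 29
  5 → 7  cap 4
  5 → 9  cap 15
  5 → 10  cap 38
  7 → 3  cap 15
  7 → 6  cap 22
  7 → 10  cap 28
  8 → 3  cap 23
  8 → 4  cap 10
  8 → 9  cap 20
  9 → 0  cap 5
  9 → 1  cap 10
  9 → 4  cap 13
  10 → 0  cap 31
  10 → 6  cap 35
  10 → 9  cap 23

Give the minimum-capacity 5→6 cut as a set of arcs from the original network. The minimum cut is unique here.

Min-cut arcs: {(0,1), (2,1), (3,6), (5,7), (9,1), (10,6)} (total capacity 65)

augment #1: 5→3→6 push 9
augment #2: 5→7→6 push 4
augment #3: 5→10→6 push 35
augment #4: 5→2→1→7→6 push 2
augment #5: 5→9→1→7→6 push 10
augment #6: 5→9→0→1→7→6 push 5
max flow = 65; residual-reachable set from 5 gives S-side
cut edges (S→T): {(0,1), (2,1), (3,6), (5,7), (9,1), (10,6)} total cap 65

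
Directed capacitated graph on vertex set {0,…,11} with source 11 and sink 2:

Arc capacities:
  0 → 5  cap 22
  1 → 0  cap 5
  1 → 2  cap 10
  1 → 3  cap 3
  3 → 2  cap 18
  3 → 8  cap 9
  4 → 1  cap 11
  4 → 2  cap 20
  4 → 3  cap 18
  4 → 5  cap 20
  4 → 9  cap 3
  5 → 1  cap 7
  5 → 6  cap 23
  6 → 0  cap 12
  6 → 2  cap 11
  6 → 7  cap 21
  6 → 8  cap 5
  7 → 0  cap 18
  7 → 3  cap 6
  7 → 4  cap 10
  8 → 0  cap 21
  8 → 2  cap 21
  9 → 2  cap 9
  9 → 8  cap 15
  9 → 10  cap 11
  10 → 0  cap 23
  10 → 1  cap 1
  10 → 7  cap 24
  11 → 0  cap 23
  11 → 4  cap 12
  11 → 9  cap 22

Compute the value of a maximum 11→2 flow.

augment #1: 11→4→2 bottleneck 12, total now 12
augment #2: 11→9→2 bottleneck 9, total now 21
augment #3: 11→9→8→2 bottleneck 13, total now 34
augment #4: 11→0→5→1→2 bottleneck 7, total now 41
augment #5: 11→0→5→6→2 bottleneck 11, total now 52
augment #6: 11→0→5→6→8→2 bottleneck 4, total now 56

Maximum flow value: 56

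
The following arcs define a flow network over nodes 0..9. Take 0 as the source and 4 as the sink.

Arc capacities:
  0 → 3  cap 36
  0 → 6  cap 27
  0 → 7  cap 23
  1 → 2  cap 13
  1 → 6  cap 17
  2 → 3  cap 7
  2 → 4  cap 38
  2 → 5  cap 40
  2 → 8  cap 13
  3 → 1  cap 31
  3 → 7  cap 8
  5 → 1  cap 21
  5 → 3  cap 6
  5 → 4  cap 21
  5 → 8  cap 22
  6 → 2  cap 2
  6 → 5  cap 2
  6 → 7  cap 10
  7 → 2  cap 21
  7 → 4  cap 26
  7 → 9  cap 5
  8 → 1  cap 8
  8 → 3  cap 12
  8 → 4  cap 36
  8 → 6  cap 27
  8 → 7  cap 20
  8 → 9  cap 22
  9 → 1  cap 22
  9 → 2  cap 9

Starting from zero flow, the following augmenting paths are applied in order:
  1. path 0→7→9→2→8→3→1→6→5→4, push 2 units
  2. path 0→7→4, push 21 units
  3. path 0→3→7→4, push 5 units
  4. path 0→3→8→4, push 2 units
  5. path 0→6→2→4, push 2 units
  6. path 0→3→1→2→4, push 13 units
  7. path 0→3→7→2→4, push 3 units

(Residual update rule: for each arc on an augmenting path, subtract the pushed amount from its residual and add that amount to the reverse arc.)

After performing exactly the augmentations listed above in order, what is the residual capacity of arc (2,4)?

Residual capacity of (2,4): 20

after path 1 (0→7→9→2→8→3→1→6→5→4, push 2): res(2,4)=38
after path 2 (0→7→4, push 21): res(2,4)=38
after path 3 (0→3→7→4, push 5): res(2,4)=38
after path 4 (0→3→8→4, push 2): res(2,4)=38
after path 5 (0→6→2→4, push 2): res(2,4)=36
after path 6 (0→3→1→2→4, push 13): res(2,4)=23
after path 7 (0→3→7→2→4, push 3): res(2,4)=20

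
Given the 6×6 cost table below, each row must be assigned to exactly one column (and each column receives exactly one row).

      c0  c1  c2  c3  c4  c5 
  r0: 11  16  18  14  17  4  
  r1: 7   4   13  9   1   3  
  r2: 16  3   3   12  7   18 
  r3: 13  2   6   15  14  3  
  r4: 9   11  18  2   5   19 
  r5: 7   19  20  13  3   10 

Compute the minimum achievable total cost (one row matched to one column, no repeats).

optimal assignment: row0→col5 (cost 4), row1→col4 (cost 1), row2→col2 (cost 3), row3→col1 (cost 2), row4→col3 (cost 2), row5→col0 (cost 7)
total = 4 + 1 + 3 + 2 + 2 + 7 = 19

Minimum assignment cost: 19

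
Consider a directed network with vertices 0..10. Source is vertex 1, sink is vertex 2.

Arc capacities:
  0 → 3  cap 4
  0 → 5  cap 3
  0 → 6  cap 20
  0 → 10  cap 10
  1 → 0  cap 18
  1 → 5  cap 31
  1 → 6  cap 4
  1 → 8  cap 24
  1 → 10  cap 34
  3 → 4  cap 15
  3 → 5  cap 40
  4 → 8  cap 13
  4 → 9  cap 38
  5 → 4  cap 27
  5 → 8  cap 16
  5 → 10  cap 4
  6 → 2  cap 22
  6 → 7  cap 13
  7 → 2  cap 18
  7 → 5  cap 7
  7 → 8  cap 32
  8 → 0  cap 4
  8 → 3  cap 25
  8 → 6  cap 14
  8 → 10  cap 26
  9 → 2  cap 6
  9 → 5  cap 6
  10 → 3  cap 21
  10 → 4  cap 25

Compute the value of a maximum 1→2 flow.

augment #1: 1→6→2 bottleneck 4, total now 4
augment #2: 1→0→6→2 bottleneck 18, total now 22
augment #3: 1→5→4→9→2 bottleneck 6, total now 28
augment #4: 1→8→6→7→2 bottleneck 13, total now 41

Maximum flow value: 41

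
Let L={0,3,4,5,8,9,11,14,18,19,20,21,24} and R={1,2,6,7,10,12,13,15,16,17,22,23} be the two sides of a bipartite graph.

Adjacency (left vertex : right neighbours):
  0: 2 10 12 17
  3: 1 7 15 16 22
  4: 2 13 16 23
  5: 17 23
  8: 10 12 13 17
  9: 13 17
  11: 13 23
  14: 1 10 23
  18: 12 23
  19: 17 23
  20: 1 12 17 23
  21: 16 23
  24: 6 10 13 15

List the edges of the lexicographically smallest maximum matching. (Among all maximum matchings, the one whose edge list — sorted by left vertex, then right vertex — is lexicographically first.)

Lex-smallest maximum matching: {(0,2), (3,7), (4,13), (5,17), (8,10), (11,23), (14,1), (18,12), (21,16), (24,6)}

|M| = 10 (so the lex-smallest maximum matching has 10 edges)
process left vertices in ascending order; for each, take the smallest-labelled available neighbour that still permits 10 edges overall, or leave it unmatched if none does
lex-smallest matching: {0-2, 3-7, 4-13, 5-17, 8-10, 11-23, 14-1, 18-12, 21-16, 24-6}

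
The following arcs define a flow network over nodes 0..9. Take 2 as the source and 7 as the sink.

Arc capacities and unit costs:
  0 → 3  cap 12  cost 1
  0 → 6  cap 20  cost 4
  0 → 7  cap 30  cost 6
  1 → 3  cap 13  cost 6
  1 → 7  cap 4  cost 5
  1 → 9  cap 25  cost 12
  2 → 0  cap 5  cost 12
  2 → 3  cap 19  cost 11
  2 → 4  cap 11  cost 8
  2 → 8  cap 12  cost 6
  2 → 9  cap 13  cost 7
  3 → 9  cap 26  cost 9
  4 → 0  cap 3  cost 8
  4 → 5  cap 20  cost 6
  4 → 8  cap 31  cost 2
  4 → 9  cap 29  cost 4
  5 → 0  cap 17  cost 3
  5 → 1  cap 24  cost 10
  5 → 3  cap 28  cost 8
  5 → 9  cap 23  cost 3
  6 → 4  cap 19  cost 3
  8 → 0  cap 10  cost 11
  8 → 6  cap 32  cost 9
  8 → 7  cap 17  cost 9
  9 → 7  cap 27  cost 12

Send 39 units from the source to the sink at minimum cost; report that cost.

shortest-cost path #1: 2→8→7 push 12 @ unit cost 15 (adds 180)
shortest-cost path #2: 2→0→7 push 5 @ unit cost 18 (adds 90)
shortest-cost path #3: 2→4→8→7 push 5 @ unit cost 19 (adds 95)
shortest-cost path #4: 2→9→7 push 13 @ unit cost 19 (adds 247)
shortest-cost path #5: 2→4→0→7 push 3 @ unit cost 22 (adds 66)
shortest-cost path #6: 2→4→5→0→7 push 1 @ unit cost 23 (adds 23)
total cost = 701

Minimum cost for 39 units: 701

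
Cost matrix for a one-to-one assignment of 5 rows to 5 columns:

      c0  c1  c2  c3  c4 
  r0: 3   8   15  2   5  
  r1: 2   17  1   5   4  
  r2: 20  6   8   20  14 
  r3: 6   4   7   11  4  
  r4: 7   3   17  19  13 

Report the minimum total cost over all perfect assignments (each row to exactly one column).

optimal assignment: row0→col3 (cost 2), row1→col0 (cost 2), row2→col2 (cost 8), row3→col4 (cost 4), row4→col1 (cost 3)
total = 2 + 2 + 8 + 4 + 3 = 19

Minimum assignment cost: 19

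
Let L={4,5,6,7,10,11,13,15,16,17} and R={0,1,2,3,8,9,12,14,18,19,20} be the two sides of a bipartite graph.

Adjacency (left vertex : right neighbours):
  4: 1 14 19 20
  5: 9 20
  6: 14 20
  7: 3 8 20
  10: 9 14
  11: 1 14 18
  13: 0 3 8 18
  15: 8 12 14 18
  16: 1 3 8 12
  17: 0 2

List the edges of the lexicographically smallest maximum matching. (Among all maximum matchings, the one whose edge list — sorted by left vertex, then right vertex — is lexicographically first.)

|M| = 10 (so the lex-smallest maximum matching has 10 edges)
process left vertices in ascending order; for each, take the smallest-labelled available neighbour that still permits 10 edges overall, or leave it unmatched if none does
lex-smallest matching: {4-1, 5-9, 6-20, 7-3, 10-14, 11-18, 13-0, 15-8, 16-12, 17-2}

Lex-smallest maximum matching: {(4,1), (5,9), (6,20), (7,3), (10,14), (11,18), (13,0), (15,8), (16,12), (17,2)}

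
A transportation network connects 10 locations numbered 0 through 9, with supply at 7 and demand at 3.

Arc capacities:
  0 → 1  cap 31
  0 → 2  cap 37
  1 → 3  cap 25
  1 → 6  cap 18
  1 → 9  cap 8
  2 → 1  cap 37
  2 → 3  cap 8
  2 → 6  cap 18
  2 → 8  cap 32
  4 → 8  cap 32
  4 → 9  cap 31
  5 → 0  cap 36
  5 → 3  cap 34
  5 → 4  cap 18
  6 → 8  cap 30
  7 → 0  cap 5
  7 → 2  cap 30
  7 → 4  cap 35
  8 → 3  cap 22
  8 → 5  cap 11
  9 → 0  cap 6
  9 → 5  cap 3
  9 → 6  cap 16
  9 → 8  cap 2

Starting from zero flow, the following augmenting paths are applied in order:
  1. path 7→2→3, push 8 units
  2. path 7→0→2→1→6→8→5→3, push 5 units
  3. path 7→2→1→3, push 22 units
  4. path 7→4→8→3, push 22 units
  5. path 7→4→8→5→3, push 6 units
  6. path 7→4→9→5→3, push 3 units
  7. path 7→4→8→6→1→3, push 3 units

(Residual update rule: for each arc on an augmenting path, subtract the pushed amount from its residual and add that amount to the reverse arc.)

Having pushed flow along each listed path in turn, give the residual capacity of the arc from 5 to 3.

Residual capacity of (5,3): 20

after path 1 (7→2→3, push 8): res(5,3)=34
after path 2 (7→0→2→1→6→8→5→3, push 5): res(5,3)=29
after path 3 (7→2→1→3, push 22): res(5,3)=29
after path 4 (7→4→8→3, push 22): res(5,3)=29
after path 5 (7→4→8→5→3, push 6): res(5,3)=23
after path 6 (7→4→9→5→3, push 3): res(5,3)=20
after path 7 (7→4→8→6→1→3, push 3): res(5,3)=20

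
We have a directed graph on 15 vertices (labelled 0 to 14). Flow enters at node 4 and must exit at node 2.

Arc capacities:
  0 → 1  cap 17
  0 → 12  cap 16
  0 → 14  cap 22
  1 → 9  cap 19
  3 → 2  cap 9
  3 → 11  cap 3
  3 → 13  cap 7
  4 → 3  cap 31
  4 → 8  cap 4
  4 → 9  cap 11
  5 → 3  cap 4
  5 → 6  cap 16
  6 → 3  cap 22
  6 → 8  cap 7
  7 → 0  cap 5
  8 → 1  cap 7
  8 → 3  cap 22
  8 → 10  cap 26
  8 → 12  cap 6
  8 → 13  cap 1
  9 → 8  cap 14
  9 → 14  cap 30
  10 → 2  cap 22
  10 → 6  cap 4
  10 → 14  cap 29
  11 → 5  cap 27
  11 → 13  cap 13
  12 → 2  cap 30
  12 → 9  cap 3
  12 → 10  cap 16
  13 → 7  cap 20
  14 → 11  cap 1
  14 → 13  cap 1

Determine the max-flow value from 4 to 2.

augment #1: 4→3→2 bottleneck 9, total now 9
augment #2: 4→8→10→2 bottleneck 4, total now 13
augment #3: 4→9→8→10→2 bottleneck 11, total now 24
augment #4: 4→3→13→7→0→12→2 bottleneck 5, total now 29
augment #5: 4→3→11→5→6→8→10→2 bottleneck 3, total now 32

Maximum flow value: 32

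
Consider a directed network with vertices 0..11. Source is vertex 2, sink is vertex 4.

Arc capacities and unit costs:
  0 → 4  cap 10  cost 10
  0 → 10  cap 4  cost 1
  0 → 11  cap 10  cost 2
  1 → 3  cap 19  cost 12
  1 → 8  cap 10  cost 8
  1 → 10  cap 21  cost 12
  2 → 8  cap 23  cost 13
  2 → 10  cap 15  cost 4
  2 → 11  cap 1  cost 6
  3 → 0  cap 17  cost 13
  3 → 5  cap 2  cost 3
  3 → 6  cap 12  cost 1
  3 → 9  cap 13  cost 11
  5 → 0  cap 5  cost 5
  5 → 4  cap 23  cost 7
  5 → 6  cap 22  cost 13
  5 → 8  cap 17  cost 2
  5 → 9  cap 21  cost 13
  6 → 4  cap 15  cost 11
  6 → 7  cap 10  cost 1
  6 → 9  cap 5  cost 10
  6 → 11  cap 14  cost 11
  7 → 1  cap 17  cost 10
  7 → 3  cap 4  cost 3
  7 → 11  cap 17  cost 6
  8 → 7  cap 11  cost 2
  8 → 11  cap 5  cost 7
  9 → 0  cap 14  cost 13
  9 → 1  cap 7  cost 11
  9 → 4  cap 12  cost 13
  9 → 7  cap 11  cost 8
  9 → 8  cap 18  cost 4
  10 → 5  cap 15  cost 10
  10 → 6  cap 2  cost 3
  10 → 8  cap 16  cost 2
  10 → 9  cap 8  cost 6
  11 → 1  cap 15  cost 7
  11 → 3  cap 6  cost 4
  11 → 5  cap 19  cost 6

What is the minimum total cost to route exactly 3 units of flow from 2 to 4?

Minimum cost for 3 units: 55

shortest-cost path #1: 2→10→6→4 push 2 @ unit cost 18 (adds 36)
shortest-cost path #2: 2→11→5→4 push 1 @ unit cost 19 (adds 19)
total cost = 55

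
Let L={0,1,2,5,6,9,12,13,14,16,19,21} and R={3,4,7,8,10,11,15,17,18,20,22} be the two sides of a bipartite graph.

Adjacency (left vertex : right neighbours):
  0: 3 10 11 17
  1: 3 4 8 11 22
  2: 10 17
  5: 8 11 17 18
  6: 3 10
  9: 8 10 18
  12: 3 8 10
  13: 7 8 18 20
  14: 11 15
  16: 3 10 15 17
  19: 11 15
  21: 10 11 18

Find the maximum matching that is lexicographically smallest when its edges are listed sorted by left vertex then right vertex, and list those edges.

Lex-smallest maximum matching: {(0,3), (1,4), (2,10), (5,8), (9,18), (13,7), (14,11), (16,17), (19,15)}

|M| = 9 (so the lex-smallest maximum matching has 9 edges)
process left vertices in ascending order; for each, take the smallest-labelled available neighbour that still permits 9 edges overall, or leave it unmatched if none does
lex-smallest matching: {0-3, 1-4, 2-10, 5-8, 9-18, 13-7, 14-11, 16-17, 19-15}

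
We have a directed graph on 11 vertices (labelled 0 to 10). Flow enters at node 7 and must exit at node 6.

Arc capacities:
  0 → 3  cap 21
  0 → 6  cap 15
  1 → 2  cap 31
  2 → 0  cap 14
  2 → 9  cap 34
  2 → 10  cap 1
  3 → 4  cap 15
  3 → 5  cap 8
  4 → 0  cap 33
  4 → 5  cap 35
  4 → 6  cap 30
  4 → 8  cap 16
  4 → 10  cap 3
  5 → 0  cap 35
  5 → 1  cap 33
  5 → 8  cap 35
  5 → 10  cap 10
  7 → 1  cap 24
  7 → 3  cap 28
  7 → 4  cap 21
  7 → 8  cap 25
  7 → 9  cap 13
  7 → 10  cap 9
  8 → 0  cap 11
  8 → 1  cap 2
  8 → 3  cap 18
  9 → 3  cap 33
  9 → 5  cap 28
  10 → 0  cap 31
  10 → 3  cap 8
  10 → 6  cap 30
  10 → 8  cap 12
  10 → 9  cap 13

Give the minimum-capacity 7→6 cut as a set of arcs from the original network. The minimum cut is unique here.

Min-cut arcs: {(0,6), (2,10), (4,6), (4,10), (5,10), (7,10)} (total capacity 68)

augment #1: 7→4→6 push 21
augment #2: 7→10→6 push 9
augment #3: 7→3→4→6 push 9
augment #4: 7→8→0→6 push 11
augment #5: 7→1→2→0→6 push 4
augment #6: 7→1→2→10→6 push 1
augment #7: 7→3→4→10→6 push 3
augment #8: 7→3→5→10→6 push 8
augment #9: 7→9→5→10→6 push 2
max flow = 68; residual-reachable set from 7 gives S-side
cut edges (S→T): {(0,6), (2,10), (4,6), (4,10), (5,10), (7,10)} total cap 68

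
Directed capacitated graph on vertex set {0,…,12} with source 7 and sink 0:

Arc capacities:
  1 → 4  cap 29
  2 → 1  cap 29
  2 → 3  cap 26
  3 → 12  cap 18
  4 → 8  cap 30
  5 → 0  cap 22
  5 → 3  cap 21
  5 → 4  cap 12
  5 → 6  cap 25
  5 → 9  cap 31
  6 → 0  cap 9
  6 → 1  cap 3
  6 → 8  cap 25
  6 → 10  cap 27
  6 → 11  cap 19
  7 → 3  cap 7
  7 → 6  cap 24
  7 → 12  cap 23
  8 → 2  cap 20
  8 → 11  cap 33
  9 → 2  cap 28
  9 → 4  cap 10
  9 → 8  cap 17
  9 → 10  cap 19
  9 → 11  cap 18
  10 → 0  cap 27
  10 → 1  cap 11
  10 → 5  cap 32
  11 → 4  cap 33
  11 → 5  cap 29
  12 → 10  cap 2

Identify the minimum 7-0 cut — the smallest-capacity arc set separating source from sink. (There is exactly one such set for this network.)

Min-cut arcs: {(7,6), (12,10)} (total capacity 26)

augment #1: 7→6→0 push 9
augment #2: 7→6→10→0 push 15
augment #3: 7→12→10→0 push 2
max flow = 26; residual-reachable set from 7 gives S-side
cut edges (S→T): {(7,6), (12,10)} total cap 26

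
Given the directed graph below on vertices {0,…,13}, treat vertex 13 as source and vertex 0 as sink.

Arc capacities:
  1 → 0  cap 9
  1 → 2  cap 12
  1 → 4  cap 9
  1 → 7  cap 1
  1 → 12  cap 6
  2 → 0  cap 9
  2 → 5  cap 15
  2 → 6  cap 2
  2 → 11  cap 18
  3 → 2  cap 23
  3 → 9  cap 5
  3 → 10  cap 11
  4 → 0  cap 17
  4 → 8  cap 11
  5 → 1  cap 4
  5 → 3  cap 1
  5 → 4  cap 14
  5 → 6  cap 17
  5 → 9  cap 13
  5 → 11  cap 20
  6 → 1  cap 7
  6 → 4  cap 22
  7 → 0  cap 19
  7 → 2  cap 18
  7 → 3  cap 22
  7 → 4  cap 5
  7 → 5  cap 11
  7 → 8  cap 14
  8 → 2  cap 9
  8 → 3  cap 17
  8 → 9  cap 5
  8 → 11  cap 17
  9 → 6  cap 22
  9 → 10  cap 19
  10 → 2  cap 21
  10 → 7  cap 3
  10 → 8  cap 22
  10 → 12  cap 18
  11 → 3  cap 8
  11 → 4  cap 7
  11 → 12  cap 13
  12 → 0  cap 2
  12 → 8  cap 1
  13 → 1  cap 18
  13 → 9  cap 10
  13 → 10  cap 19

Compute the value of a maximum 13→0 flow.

Maximum flow value: 41

augment #1: 13→1→0 bottleneck 9, total now 9
augment #2: 13→1→2→0 bottleneck 9, total now 18
augment #3: 13→10→7→0 bottleneck 3, total now 21
augment #4: 13→10→12→0 bottleneck 2, total now 23
augment #5: 13→9→6→4→0 bottleneck 10, total now 33
augment #6: 13→10→2→1→4→0 bottleneck 7, total now 40
augment #7: 13→10→2→1→7→0 bottleneck 1, total now 41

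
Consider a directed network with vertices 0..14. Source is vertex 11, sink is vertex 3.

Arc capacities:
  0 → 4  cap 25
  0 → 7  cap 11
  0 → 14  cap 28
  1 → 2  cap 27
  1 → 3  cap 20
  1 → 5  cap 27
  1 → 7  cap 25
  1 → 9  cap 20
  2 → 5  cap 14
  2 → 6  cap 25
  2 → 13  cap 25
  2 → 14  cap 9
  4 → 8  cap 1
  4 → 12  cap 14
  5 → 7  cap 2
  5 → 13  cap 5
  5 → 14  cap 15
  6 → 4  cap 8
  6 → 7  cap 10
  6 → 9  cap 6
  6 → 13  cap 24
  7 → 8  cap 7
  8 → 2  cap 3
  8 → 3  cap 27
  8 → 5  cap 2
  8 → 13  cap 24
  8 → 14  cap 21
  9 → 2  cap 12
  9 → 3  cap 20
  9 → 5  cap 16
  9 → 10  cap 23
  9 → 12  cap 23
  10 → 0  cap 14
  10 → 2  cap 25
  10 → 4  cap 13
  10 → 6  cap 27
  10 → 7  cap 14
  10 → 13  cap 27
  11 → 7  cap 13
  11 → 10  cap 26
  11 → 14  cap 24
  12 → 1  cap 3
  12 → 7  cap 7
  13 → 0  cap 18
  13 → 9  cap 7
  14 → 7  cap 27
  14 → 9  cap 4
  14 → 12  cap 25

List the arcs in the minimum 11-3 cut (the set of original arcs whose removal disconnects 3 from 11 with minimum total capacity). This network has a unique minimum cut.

Min-cut arcs: {(4,8), (6,9), (7,8), (12,1), (13,9), (14,9)} (total capacity 28)

augment #1: 11→7→8→3 push 7
augment #2: 11→14→9→3 push 4
augment #3: 11→10→4→8→3 push 1
augment #4: 11→10→6→9→3 push 6
augment #5: 11→10→13→9→3 push 7
augment #6: 11→14→12→1→3 push 3
max flow = 28; residual-reachable set from 11 gives S-side
cut edges (S→T): {(4,8), (6,9), (7,8), (12,1), (13,9), (14,9)} total cap 28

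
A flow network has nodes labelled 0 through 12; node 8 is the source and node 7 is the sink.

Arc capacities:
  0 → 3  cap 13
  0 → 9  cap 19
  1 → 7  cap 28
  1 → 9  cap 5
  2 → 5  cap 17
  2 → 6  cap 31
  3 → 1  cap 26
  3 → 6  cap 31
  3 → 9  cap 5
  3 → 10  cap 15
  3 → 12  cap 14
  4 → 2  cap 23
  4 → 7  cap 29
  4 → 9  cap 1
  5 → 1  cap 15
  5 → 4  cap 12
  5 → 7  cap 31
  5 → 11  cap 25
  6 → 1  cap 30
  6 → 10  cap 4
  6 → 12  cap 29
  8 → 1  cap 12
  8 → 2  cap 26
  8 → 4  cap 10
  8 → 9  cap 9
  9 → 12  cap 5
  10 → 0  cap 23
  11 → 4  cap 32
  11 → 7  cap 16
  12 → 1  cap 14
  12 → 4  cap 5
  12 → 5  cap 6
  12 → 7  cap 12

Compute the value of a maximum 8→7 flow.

Maximum flow value: 53

augment #1: 8→1→7 bottleneck 12, total now 12
augment #2: 8→4→7 bottleneck 10, total now 22
augment #3: 8→2→5→7 bottleneck 17, total now 39
augment #4: 8→9→12→7 bottleneck 5, total now 44
augment #5: 8→2→6→1→7 bottleneck 9, total now 53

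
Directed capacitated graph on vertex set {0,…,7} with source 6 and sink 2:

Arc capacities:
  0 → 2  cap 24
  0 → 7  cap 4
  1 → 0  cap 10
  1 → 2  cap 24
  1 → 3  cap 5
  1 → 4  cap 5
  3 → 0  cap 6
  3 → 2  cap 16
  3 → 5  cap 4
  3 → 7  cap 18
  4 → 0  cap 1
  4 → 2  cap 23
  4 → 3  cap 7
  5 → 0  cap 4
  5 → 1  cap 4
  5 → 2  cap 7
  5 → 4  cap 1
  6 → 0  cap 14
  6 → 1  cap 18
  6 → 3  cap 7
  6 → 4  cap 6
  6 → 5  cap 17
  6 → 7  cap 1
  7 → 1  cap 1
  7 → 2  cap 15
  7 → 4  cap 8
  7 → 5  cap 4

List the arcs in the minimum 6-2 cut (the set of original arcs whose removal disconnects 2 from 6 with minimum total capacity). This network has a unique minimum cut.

augment #1: 6→0→2 push 14
augment #2: 6→1→2 push 18
augment #3: 6→3→2 push 7
augment #4: 6→4→2 push 6
augment #5: 6→5→2 push 7
augment #6: 6→7→2 push 1
augment #7: 6→5→0→2 push 4
augment #8: 6→5→1→2 push 4
augment #9: 6→5→4→2 push 1
max flow = 62; residual-reachable set from 6 gives S-side
cut edges (S→T): {(5,0), (5,1), (5,2), (5,4), (6,0), (6,1), (6,3), (6,4), (6,7)} total cap 62

Min-cut arcs: {(5,0), (5,1), (5,2), (5,4), (6,0), (6,1), (6,3), (6,4), (6,7)} (total capacity 62)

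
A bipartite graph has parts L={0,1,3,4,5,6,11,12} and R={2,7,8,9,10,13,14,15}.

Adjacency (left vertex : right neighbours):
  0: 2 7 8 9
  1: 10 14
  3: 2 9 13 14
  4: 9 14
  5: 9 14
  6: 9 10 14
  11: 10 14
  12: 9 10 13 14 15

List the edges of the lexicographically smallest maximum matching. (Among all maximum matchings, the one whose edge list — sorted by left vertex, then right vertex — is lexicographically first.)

Lex-smallest maximum matching: {(0,2), (1,10), (3,13), (4,9), (5,14), (12,15)}

|M| = 6 (so the lex-smallest maximum matching has 6 edges)
process left vertices in ascending order; for each, take the smallest-labelled available neighbour that still permits 6 edges overall, or leave it unmatched if none does
lex-smallest matching: {0-2, 1-10, 3-13, 4-9, 5-14, 12-15}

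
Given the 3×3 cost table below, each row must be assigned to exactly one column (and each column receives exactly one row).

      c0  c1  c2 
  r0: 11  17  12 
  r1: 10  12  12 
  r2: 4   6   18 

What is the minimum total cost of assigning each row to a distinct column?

Minimum assignment cost: 28

one of 2 optimal assignments: row0→col2 (cost 12), row1→col0 (cost 10), row2→col1 (cost 6)
total = 12 + 10 + 6 = 28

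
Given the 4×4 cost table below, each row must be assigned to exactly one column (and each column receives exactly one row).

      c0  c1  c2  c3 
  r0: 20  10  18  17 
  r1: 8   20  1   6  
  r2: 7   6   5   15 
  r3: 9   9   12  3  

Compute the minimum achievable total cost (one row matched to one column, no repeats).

optimal assignment: row0→col1 (cost 10), row1→col2 (cost 1), row2→col0 (cost 7), row3→col3 (cost 3)
total = 10 + 1 + 7 + 3 = 21

Minimum assignment cost: 21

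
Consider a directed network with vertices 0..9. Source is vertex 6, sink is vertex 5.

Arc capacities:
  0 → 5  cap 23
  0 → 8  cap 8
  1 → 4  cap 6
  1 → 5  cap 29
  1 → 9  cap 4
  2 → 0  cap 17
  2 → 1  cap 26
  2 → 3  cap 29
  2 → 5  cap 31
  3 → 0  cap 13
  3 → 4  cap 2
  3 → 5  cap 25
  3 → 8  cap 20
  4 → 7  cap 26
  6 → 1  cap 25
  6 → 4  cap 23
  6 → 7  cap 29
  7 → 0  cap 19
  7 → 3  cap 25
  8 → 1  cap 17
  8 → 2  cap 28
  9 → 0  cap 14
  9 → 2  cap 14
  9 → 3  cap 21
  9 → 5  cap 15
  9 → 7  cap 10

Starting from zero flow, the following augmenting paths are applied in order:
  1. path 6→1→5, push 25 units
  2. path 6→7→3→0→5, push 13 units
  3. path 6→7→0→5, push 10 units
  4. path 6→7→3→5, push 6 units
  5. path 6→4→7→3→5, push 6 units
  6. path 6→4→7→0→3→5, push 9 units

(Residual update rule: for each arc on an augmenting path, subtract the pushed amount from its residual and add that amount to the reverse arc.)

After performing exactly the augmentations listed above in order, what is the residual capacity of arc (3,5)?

Residual capacity of (3,5): 4

after path 1 (6→1→5, push 25): res(3,5)=25
after path 2 (6→7→3→0→5, push 13): res(3,5)=25
after path 3 (6→7→0→5, push 10): res(3,5)=25
after path 4 (6→7→3→5, push 6): res(3,5)=19
after path 5 (6→4→7→3→5, push 6): res(3,5)=13
after path 6 (6→4→7→0→3→5, push 9): res(3,5)=4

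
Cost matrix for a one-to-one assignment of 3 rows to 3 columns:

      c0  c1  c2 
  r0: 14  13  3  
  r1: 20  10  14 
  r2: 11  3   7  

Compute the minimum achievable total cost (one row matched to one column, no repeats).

Minimum assignment cost: 24

optimal assignment: row0→col2 (cost 3), row1→col1 (cost 10), row2→col0 (cost 11)
total = 3 + 10 + 11 = 24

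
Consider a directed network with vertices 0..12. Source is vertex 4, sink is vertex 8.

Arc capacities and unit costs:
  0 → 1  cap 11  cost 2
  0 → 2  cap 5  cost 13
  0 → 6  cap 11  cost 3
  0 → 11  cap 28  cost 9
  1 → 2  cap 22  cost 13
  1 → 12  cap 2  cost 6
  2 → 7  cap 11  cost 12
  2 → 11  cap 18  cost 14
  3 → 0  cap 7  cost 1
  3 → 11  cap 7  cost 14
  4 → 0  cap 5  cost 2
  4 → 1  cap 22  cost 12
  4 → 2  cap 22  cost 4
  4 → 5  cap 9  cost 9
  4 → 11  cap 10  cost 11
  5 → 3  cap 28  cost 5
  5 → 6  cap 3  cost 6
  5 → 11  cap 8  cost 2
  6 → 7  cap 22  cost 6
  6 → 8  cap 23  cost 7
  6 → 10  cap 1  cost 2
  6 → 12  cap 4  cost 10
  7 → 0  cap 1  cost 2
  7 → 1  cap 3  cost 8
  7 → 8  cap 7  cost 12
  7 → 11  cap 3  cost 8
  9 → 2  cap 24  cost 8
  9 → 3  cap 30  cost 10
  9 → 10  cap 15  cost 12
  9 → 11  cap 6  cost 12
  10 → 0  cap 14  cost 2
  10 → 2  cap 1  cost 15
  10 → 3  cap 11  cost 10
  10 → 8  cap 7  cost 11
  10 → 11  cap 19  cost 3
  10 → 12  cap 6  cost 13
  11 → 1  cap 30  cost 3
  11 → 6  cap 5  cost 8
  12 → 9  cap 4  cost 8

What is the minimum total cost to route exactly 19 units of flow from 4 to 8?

Minimum cost for 19 units: 406

shortest-cost path #1: 4→0→6→8 push 5 @ unit cost 12 (adds 60)
shortest-cost path #2: 4→5→6→8 push 3 @ unit cost 22 (adds 66)
shortest-cost path #3: 4→5→3→0→6→8 push 6 @ unit cost 25 (adds 150)
shortest-cost path #4: 4→11→6→8 push 5 @ unit cost 26 (adds 130)
total cost = 406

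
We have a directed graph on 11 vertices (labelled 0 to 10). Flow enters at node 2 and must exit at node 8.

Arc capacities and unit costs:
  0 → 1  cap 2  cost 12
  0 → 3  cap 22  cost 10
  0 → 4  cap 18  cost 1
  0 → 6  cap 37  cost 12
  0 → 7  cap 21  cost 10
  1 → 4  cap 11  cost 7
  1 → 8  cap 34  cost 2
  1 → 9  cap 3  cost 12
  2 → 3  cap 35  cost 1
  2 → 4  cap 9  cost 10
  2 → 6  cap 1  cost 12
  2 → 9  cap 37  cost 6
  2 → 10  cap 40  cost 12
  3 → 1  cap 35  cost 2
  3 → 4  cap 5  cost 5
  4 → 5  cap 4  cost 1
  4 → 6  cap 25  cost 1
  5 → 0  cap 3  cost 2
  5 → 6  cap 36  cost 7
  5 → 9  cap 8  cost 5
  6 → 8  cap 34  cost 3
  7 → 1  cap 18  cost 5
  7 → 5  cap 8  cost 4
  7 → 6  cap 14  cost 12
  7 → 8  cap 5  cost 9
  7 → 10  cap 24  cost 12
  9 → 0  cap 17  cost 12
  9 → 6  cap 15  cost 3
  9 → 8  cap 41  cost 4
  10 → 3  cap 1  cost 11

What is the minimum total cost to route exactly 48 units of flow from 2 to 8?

Minimum cost for 48 units: 310

shortest-cost path #1: 2→3→1→8 push 34 @ unit cost 5 (adds 170)
shortest-cost path #2: 2→3→4→6→8 push 1 @ unit cost 10 (adds 10)
shortest-cost path #3: 2→9→8 push 13 @ unit cost 10 (adds 130)
total cost = 310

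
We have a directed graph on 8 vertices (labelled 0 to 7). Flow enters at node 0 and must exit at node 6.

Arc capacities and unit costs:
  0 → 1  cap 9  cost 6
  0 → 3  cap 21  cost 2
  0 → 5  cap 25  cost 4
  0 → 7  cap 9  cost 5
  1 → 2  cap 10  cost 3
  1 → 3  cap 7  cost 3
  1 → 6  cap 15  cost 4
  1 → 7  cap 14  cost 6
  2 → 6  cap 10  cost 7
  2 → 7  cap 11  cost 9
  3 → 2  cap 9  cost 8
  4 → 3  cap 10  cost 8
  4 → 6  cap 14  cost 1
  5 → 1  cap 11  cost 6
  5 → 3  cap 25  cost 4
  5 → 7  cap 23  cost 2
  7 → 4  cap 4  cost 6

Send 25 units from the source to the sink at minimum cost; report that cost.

Minimum cost for 25 units: 324

shortest-cost path #1: 0→1→6 push 9 @ unit cost 10 (adds 90)
shortest-cost path #2: 0→7→4→6 push 4 @ unit cost 12 (adds 48)
shortest-cost path #3: 0→5→1→6 push 6 @ unit cost 14 (adds 84)
shortest-cost path #4: 0→3→2→6 push 6 @ unit cost 17 (adds 102)
total cost = 324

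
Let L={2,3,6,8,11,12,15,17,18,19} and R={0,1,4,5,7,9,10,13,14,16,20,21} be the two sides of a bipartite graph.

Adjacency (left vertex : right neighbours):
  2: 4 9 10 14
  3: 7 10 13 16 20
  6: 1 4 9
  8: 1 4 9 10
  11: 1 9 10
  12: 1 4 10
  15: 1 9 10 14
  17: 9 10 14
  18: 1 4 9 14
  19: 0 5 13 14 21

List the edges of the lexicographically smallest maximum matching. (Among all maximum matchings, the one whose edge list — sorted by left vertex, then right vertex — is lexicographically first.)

Lex-smallest maximum matching: {(2,4), (3,7), (6,1), (8,9), (11,10), (15,14), (19,0)}

|M| = 7 (so the lex-smallest maximum matching has 7 edges)
process left vertices in ascending order; for each, take the smallest-labelled available neighbour that still permits 7 edges overall, or leave it unmatched if none does
lex-smallest matching: {2-4, 3-7, 6-1, 8-9, 11-10, 15-14, 19-0}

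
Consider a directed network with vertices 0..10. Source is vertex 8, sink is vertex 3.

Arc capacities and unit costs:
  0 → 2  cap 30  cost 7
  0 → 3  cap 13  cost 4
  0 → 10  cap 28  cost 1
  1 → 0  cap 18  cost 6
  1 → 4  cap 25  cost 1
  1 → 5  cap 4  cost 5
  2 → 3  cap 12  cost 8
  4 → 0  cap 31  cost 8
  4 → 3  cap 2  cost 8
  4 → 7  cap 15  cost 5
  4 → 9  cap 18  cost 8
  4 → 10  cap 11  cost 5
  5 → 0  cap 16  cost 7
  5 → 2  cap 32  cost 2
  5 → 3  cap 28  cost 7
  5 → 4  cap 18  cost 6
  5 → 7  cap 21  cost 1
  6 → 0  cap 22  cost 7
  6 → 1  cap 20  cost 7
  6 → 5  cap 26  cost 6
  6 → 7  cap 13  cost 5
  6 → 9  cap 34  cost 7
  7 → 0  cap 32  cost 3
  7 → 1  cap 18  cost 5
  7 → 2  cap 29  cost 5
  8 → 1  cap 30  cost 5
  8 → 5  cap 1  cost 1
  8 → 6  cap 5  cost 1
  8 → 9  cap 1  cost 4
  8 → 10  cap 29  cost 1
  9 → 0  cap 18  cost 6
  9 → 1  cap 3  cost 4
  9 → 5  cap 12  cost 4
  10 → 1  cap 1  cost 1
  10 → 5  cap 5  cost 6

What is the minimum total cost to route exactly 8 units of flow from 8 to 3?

shortest-cost path #1: 8→5→3 push 1 @ unit cost 8 (adds 8)
shortest-cost path #2: 8→10→1→4→3 push 1 @ unit cost 11 (adds 11)
shortest-cost path #3: 8→6→0→3 push 5 @ unit cost 12 (adds 60)
shortest-cost path #4: 8→9→0→3 push 1 @ unit cost 14 (adds 14)
total cost = 93

Minimum cost for 8 units: 93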